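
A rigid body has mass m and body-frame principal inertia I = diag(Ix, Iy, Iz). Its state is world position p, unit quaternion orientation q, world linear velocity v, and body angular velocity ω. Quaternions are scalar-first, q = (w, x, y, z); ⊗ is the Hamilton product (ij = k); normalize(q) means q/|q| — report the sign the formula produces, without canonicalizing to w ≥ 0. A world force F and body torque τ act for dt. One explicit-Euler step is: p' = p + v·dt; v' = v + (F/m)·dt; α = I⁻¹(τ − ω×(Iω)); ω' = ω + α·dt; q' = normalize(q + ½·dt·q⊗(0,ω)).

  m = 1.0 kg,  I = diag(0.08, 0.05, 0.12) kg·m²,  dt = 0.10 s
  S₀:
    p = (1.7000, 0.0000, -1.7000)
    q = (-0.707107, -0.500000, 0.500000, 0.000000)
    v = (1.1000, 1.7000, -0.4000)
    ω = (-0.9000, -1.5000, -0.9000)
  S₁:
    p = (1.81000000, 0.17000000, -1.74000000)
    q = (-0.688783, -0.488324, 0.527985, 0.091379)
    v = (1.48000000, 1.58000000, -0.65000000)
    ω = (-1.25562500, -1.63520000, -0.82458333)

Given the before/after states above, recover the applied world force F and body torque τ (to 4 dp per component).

F = (3.8000, -1.2000, -2.5000)
τ = (-0.1900, -0.1000, 0.0500)

Δv = v₁−v₀ = (0.38000000, -0.12000000, -0.25000000)
m·(v₁−v₀)/dt = (3.8000, -1.2000, -2.5000)
Δω = ω₁−ω₀ = (-0.35562500, -0.13520000, 0.07541667)
precession coupling = (0.0945, -0.0324, -0.0405)
I·α + gyro = (-0.1900, -0.1000, 0.0500)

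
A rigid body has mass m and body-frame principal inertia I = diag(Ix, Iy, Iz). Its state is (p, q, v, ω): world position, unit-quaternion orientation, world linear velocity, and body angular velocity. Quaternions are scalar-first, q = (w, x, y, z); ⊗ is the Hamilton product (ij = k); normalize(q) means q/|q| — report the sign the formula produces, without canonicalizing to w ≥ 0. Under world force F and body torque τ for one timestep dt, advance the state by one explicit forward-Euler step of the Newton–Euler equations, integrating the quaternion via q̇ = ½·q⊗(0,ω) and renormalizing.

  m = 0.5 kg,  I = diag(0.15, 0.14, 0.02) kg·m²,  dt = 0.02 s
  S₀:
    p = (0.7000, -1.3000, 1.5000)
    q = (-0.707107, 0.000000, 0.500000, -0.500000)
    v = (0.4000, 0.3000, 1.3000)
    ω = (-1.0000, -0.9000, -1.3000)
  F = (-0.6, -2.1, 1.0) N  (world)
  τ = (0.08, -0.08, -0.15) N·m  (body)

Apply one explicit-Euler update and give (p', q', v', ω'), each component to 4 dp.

p' = (0.7080, -1.2940, 1.5260)
q' = (-0.7090, -0.0039, 0.5113, -0.4857)
v' = (0.3760, 0.2160, 1.3400)
ω' = (-0.9706, -0.9356, -1.4410)

a = F/m = (-1.2000, -4.2000, 2.0000)
new position p' = (0.7080, -1.2940, 1.5260)
new velocity v' = (0.3760, 0.2160, 1.3400)
gyro term ω×Iω = (-0.1404, 0.1690, -0.0090)
α = I⁻¹(τ − ω×Iω) = (1.4693, -1.7786, -7.0500)
new body rate ω' = (-0.9706, -0.9356, -1.4410)
2q̇ = q⊗(0,ω) = (-0.2000000, -0.3928930, 1.1363963, 1.4192391)
q' = normalize(q + ½dt·q⊗(0,ω)) = (-0.7090, -0.0039, 0.5113, -0.4857)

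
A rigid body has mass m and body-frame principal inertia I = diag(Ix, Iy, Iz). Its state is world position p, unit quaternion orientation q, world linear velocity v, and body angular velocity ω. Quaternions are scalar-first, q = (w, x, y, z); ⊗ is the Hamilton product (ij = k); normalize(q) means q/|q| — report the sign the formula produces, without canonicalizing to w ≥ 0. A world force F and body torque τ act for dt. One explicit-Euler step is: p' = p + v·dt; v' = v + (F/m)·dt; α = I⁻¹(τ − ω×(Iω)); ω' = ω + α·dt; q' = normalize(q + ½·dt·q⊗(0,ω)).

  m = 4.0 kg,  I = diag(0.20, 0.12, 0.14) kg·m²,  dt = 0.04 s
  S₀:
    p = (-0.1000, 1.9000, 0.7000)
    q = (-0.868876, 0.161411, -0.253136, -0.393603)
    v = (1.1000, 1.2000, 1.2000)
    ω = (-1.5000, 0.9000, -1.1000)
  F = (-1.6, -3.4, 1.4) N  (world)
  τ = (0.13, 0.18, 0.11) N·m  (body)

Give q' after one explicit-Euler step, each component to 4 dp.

q⊗(0,ω) = (0.0369756, 1.9360063, -0.0140318, 0.7213295)
q + ½dt·q⊗(0,ω), renormalized = (-0.8674, 0.2000, -0.2532, -0.3789)

q' = (-0.8674, 0.2000, -0.2532, -0.3789)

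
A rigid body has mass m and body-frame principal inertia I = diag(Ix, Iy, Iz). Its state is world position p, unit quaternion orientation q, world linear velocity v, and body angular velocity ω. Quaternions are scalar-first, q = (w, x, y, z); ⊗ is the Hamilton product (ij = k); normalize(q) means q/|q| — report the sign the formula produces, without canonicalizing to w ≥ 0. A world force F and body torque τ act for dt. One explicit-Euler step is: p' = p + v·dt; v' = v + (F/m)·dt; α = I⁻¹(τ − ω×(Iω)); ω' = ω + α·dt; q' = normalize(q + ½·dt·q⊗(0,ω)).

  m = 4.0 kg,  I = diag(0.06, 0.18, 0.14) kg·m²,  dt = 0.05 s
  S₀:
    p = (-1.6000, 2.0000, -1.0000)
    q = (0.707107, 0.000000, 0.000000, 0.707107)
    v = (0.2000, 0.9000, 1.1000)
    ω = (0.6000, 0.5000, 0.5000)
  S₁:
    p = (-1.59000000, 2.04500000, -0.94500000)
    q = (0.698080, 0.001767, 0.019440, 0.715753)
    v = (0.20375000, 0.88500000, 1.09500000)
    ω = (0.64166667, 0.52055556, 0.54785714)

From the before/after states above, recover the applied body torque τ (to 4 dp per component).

τ = (0.0400, 0.0500, 0.1700)

ω₁ − ω₀ = (0.04166667, 0.02055556, 0.04785714)
ω₀×(Iω₀) = (-0.0100, -0.0240, 0.0360)
I·α + gyro = (0.0400, 0.0500, 0.1700)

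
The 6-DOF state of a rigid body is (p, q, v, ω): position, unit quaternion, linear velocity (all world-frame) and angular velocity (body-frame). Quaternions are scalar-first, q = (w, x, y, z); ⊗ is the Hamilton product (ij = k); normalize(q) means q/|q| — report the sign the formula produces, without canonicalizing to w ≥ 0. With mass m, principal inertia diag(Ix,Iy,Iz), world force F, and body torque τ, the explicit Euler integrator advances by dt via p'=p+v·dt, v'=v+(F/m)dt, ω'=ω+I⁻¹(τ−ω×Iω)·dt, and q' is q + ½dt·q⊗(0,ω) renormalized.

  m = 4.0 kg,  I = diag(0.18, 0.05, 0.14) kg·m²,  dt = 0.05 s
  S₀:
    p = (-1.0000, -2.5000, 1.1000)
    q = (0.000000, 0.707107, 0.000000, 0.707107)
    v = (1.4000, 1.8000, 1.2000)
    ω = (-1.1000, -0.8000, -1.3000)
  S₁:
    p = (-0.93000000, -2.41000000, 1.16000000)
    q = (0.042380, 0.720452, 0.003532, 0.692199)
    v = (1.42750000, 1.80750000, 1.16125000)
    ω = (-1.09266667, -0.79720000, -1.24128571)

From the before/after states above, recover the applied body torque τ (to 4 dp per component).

τ = (0.1200, 0.0600, 0.0500)

ω₁ − ω₀ = (0.00733333, 0.00280000, 0.05871429)
applied torque τ = (0.1200, 0.0600, 0.0500)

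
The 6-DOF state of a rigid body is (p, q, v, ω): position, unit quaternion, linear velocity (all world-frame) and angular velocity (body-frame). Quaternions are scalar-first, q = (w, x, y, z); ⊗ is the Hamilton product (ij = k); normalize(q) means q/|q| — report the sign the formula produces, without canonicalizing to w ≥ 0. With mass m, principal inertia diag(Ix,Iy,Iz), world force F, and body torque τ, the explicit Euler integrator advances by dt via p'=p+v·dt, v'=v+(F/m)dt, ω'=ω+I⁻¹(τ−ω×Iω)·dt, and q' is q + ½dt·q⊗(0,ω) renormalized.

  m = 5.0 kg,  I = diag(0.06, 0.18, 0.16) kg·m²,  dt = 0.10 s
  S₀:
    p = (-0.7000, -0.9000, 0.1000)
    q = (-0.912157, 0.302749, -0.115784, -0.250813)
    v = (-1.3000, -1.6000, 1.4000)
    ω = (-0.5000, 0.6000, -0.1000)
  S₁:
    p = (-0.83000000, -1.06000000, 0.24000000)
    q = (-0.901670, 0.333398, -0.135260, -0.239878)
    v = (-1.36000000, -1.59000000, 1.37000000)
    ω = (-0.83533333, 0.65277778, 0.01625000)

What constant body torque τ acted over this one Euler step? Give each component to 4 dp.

rate change Δω = (-0.33533333, 0.05277778, 0.11625000)
precession coupling = (0.0012, -0.0050, -0.0360)
I·α + gyro = (-0.2000, 0.0900, 0.1500)

τ = (-0.2000, 0.0900, 0.1500)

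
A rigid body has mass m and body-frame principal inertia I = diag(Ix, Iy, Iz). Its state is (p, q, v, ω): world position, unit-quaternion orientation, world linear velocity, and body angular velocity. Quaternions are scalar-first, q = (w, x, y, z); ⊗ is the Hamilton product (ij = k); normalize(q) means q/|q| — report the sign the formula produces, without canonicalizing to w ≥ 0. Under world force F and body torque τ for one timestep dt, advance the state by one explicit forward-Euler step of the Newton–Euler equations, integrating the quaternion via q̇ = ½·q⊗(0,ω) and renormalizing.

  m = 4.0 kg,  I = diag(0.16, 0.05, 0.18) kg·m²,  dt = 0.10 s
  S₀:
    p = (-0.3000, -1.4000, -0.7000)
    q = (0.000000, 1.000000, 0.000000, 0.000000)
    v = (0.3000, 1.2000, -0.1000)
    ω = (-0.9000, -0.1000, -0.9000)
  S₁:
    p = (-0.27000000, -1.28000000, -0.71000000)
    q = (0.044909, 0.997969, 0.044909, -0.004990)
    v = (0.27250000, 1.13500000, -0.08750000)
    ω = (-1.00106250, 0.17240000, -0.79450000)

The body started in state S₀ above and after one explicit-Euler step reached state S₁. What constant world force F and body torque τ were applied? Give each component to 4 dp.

Δv = v₁−v₀ = (-0.02750000, -0.06500000, 0.01250000)
m·(v₁−v₀)/dt = (-1.1000, -2.6000, 0.5000)
Δω = ω₁−ω₀ = (-0.10106250, 0.27240000, 0.10550000)
ω₀×(Iω₀) = (0.0117, -0.0162, -0.0099)
I·α + gyro = (-0.1500, 0.1200, 0.1800)

F = (-1.1000, -2.6000, 0.5000)
τ = (-0.1500, 0.1200, 0.1800)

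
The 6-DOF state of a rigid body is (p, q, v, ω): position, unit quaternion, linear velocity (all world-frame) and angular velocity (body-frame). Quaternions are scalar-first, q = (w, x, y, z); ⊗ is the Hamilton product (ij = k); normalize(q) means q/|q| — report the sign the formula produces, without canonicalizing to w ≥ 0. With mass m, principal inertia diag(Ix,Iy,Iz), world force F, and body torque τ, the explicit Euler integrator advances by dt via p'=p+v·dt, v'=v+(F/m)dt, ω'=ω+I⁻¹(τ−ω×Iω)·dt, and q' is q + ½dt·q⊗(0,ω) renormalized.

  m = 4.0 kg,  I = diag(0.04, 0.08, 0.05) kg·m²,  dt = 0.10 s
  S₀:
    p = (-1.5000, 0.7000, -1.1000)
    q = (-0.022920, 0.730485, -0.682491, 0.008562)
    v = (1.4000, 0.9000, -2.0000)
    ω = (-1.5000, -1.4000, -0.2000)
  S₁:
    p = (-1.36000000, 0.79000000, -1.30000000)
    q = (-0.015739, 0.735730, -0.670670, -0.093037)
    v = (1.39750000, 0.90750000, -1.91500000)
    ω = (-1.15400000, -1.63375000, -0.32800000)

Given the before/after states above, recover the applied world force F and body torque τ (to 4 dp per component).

F = (-0.1000, 0.3000, 3.4000)
τ = (0.1300, -0.1900, 0.0200)

velocity change Δv = (-0.00250000, 0.00750000, 0.08500000)
m·(v₁−v₀)/dt = (-0.1000, 0.3000, 3.4000)
Δω = ω₁−ω₀ = (0.34600000, -0.23375000, -0.12800000)
gyro term ω₀×Iω₀ = (-0.0084, -0.0030, 0.0840)
τ = I·(Δω/dt) + ω₀×(Iω₀) = (0.1300, -0.1900, 0.0200)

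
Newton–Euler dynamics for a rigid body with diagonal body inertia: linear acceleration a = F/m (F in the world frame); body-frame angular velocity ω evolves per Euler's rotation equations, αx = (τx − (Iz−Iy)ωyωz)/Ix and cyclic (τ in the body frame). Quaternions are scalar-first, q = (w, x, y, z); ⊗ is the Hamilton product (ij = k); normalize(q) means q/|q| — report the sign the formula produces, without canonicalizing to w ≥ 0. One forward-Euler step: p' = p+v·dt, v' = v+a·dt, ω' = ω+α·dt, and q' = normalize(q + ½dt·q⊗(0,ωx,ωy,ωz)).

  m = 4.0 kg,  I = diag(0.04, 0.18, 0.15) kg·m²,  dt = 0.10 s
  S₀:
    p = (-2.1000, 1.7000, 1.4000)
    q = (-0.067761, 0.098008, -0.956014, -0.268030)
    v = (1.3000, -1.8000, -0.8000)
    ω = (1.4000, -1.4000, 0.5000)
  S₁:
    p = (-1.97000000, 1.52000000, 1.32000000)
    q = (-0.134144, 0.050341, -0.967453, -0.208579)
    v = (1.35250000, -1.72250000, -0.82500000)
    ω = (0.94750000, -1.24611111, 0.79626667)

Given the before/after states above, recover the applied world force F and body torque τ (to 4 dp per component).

F = (2.1000, 3.1000, -1.0000)
τ = (-0.1600, 0.2000, 0.1700)

Δω = ω₁−ω₀ = (-0.45250000, 0.15388889, 0.29626667)
gyro term ω₀×Iω₀ = (0.0210, -0.0770, -0.2744)
I·α + gyro = (-0.1600, 0.2000, 0.1700)
v₁ − v₀ = (0.05250000, 0.07750000, -0.02500000)
m·(v₁−v₀)/dt = (2.1000, 3.1000, -1.0000)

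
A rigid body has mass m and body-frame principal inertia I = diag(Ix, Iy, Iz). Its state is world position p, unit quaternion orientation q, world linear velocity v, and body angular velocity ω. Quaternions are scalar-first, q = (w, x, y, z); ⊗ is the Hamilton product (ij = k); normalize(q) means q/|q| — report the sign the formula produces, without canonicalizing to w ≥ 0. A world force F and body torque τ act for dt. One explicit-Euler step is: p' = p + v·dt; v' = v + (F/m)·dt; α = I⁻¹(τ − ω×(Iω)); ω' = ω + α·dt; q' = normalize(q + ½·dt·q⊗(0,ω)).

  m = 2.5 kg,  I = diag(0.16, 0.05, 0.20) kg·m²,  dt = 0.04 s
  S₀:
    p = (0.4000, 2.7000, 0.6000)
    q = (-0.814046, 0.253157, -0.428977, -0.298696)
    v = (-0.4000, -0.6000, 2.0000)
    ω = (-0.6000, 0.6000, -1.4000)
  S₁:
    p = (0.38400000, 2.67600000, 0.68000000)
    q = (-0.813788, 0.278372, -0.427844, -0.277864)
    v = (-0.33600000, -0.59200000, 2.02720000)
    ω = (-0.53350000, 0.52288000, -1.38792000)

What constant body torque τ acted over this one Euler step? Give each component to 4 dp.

τ = (0.1400, -0.1300, 0.1000)

ω₁ − ω₀ = (0.06650000, -0.07712000, 0.01208000)
gyro term ω₀×Iω₀ = (-0.1260, -0.0336, 0.0396)
applied torque τ = (0.1400, -0.1300, 0.1000)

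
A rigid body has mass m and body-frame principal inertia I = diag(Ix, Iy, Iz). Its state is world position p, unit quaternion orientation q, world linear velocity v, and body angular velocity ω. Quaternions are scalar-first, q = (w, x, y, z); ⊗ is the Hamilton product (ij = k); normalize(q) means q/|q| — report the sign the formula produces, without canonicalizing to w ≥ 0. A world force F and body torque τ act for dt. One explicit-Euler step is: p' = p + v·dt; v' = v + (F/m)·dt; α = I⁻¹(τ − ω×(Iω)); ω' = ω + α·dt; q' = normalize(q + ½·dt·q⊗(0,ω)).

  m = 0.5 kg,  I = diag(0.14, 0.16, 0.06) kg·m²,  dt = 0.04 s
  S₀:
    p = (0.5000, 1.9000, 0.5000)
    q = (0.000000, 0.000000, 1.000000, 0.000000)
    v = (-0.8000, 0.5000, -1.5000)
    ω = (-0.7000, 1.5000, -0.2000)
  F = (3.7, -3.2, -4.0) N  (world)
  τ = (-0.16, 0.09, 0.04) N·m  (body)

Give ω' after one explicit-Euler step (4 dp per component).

ω' = (-0.7543, 1.5197, -0.1593)

ω×(Iω) gyroscopic = (0.0300, 0.0112, -0.0210)
(τ − ω×Iω)/I = (-1.3571, 0.4925, 1.0167)
ω + α·dt = (-0.7543, 1.5197, -0.1593)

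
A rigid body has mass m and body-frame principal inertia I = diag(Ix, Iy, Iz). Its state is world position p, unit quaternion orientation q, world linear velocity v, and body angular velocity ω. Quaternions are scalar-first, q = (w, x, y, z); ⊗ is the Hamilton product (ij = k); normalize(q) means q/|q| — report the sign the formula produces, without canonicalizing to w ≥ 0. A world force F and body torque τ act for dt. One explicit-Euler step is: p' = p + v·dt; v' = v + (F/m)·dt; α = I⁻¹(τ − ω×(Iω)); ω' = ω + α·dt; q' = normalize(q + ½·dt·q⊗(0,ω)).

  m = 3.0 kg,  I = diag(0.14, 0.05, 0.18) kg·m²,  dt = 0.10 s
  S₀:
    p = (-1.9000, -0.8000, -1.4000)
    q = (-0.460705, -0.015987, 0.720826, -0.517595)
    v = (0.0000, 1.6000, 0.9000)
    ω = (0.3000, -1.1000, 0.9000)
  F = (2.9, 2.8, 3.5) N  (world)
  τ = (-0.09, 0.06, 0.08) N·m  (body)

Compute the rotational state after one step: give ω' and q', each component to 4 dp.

gyro term ω×Iω = (-0.1287, -0.0108, 0.0297)
angular accel α = (0.2764, 1.4160, 0.2794)
ω' = ω + α·dt = (0.3276, -0.9584, 0.9279)
q⊗(0,ω) = (1.2635402, -0.0588226, 0.3658853, -0.6132966)
q' = normalize(q + ½dt·q⊗(0,ω)) = (-0.3965, -0.0189, 0.7372, -0.5468)

ω' = (0.3276, -0.9584, 0.9279)
q' = (-0.3965, -0.0189, 0.7372, -0.5468)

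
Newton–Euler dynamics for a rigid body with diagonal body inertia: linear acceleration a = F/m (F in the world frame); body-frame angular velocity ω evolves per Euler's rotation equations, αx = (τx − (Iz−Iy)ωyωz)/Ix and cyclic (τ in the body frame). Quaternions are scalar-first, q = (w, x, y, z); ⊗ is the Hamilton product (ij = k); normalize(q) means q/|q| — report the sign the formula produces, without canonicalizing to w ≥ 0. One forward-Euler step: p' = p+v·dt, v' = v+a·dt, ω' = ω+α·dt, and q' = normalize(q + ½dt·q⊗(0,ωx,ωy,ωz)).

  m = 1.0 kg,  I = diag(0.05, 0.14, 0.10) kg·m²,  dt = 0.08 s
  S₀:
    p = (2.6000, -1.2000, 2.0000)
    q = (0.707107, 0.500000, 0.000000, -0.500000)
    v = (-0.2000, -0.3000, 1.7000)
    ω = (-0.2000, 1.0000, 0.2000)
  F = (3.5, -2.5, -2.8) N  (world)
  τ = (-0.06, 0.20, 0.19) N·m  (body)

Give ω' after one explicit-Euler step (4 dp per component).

α = I⁻¹(τ − ω×Iω) = (-1.0400, 1.4143, 2.0800)
new body rate ω' = (-0.2832, 1.1131, 0.3664)

ω' = (-0.2832, 1.1131, 0.3664)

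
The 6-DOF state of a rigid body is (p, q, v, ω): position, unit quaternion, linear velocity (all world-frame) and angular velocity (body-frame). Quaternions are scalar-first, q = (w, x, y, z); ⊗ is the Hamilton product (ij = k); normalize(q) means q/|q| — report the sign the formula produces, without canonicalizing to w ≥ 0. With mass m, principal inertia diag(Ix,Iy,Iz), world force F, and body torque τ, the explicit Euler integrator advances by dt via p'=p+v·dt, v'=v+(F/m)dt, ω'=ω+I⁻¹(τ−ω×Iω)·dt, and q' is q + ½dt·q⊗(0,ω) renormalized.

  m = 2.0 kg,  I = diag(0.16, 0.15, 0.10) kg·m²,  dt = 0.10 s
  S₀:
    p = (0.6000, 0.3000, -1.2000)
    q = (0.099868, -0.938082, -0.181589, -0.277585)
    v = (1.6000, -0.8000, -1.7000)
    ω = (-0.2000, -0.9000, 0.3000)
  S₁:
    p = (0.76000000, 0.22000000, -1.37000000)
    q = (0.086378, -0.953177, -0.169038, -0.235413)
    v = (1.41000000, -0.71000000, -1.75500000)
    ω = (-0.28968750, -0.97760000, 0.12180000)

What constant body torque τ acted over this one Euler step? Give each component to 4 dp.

τ = (-0.1300, -0.1200, -0.1800)

rate change Δω = (-0.08968750, -0.07760000, -0.17820000)
applied torque τ = (-0.1300, -0.1200, -0.1800)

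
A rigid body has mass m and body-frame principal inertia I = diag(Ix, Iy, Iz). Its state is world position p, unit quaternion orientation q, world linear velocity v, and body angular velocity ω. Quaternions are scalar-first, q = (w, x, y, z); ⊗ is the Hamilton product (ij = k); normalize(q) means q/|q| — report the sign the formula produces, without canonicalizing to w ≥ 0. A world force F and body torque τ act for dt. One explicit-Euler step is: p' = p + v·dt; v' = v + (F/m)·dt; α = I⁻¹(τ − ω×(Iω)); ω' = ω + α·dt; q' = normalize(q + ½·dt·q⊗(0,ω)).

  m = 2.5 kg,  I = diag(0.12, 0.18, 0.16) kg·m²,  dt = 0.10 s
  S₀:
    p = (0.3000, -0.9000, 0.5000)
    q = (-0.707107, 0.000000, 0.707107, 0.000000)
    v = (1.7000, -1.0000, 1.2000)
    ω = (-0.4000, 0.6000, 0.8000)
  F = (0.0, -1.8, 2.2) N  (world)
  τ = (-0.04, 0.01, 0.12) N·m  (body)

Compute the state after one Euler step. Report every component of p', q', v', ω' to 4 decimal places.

p' = (0.4700, -1.0000, 0.6200)
q' = (-0.7273, 0.0424, 0.6849, -0.0141)
v' = (1.7000, -1.0720, 1.2880)
ω' = (-0.4253, 0.5984, 0.8840)

linear accel F/m = (0.0000, -0.7200, 0.8800)
p' = p + v·dt = (0.4700, -1.0000, 0.6200)
v' = v + a·dt = (1.7000, -1.0720, 1.2880)
ω×(Iω) gyroscopic = (-0.0096, 0.0128, -0.0144)
α = I⁻¹(τ − ω×Iω) = (-0.2533, -0.0156, 0.8400)
ω + α·dt = (-0.4253, 0.5984, 0.8840)
q⊗(0,ω) = (-0.4242642, 0.8485284, -0.4242642, -0.2828428)
q + ½dt·q⊗(0,ω), renormalized = (-0.7273, 0.0424, 0.6849, -0.0141)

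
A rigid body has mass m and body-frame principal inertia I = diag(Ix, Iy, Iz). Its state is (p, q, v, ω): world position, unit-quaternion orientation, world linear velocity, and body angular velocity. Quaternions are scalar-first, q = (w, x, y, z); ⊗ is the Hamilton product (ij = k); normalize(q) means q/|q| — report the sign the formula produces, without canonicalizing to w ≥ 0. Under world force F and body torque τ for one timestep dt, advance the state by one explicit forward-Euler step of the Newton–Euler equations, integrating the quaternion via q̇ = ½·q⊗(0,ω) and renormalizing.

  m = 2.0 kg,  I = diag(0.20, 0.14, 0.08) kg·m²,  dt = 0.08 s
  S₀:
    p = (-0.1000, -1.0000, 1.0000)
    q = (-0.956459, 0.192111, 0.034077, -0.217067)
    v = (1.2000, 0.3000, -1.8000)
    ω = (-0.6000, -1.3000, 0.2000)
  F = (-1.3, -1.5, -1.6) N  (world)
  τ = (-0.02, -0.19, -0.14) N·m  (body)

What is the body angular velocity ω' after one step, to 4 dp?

ω' = (-0.6142, -1.4003, 0.1068)

gyro term ω×Iω = (0.0156, -0.0144, -0.0468)
angular accel α = (-0.1780, -1.2543, -1.1650)
new body rate ω' = (-0.6142, -1.4003, 0.1068)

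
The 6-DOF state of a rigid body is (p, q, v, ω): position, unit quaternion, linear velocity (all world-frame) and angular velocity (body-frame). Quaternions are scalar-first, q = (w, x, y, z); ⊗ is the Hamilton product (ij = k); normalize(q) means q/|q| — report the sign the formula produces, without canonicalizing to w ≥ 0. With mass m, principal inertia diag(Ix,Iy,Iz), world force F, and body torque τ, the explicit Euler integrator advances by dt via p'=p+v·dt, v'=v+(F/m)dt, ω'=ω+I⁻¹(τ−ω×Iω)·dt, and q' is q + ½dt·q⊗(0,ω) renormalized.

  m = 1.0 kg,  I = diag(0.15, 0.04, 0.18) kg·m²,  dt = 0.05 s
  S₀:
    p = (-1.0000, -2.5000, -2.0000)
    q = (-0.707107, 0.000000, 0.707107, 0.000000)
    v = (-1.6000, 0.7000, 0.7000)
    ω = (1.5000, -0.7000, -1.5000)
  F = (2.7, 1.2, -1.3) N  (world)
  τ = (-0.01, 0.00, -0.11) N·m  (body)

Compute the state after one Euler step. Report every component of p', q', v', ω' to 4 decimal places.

a = (2.7000, 1.2000, -1.3000)
new position p' = (-1.0800, -2.4650, -1.9650)
v' = v + a·dt = (-1.4650, 0.7600, 0.6350)
gyro term ω×Iω = (0.1470, 0.0675, 0.1155)
angular accel α = (-1.0467, -1.6875, -1.2528)
ω' = ω + α·dt = (1.4477, -0.7844, -1.5626)
2q̇ = q⊗(0,ω) = (0.4949749, -2.1213210, 0.4949749, 0.0000000)
q + ½dt·q⊗(0,ω), renormalized = (-0.6937, -0.0530, 0.7184, 0.0000)

p' = (-1.0800, -2.4650, -1.9650)
q' = (-0.6937, -0.0530, 0.7184, 0.0000)
v' = (-1.4650, 0.7600, 0.6350)
ω' = (1.4477, -0.7844, -1.5626)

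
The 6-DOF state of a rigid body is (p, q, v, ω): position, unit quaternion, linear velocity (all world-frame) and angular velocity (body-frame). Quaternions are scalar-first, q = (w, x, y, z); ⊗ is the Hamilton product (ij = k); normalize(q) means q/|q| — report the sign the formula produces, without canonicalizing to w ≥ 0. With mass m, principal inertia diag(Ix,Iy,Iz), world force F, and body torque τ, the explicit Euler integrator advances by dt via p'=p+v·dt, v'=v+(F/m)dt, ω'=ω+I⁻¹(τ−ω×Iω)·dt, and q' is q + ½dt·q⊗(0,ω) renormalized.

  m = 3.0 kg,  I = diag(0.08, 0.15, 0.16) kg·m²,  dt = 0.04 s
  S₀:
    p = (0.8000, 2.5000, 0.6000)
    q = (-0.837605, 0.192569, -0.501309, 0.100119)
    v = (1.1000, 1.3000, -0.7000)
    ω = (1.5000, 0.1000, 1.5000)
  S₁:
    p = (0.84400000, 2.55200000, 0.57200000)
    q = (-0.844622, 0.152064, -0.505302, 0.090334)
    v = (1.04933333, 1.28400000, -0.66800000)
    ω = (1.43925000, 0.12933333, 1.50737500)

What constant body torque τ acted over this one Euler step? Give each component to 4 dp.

ω₁ − ω₀ = (-0.06075000, 0.02933333, 0.00737500)
ω₀×(Iω₀) = (0.0015, -0.1800, 0.0105)
applied torque τ = (-0.1200, -0.0700, 0.0400)

τ = (-0.1200, -0.0700, 0.0400)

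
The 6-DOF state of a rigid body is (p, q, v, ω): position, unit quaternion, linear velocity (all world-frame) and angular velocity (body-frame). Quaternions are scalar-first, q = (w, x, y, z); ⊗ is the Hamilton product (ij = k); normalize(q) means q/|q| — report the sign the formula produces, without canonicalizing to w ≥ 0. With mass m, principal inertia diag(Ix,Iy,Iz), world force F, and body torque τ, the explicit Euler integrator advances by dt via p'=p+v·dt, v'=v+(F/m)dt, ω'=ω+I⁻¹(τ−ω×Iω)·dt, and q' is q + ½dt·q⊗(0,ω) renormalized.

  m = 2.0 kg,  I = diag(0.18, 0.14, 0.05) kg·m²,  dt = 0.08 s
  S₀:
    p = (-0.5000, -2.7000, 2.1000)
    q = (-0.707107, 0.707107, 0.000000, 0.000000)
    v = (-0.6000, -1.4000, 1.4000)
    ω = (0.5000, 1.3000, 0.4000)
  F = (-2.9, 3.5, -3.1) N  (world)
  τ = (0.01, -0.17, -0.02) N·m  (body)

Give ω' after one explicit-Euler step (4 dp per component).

ω' = (0.5252, 1.1880, 0.4096)

(τ − ω×Iω)/I = (0.3156, -1.4000, 0.1200)
ω + α·dt = (0.5252, 1.1880, 0.4096)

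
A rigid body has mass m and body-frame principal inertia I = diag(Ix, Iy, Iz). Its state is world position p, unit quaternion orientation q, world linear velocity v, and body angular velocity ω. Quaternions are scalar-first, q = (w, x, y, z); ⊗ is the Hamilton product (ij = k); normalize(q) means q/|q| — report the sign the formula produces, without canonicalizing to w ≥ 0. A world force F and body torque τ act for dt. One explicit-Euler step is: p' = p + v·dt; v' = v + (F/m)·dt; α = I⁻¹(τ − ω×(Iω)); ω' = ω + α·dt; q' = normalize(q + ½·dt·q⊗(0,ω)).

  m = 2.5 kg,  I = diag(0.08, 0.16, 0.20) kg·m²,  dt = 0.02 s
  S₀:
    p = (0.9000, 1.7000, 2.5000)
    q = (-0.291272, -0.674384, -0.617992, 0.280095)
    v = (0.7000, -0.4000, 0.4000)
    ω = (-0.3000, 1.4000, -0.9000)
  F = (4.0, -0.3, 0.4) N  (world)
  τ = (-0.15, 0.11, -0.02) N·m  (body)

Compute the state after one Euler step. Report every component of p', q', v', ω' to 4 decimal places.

a = (1.6000, -0.1200, 0.1600)
p' = p + v·dt = (0.9140, 1.6920, 2.5080)
v + (F/m)dt = (0.7320, -0.4024, 0.4032)
ω×(Iω) gyroscopic = (-0.0504, -0.0324, -0.0336)
α = I⁻¹(τ − ω×Iω) = (-1.2450, 0.8900, 0.0680)
ω' = ω + α·dt = (-0.3249, 1.4178, -0.8986)
Hamilton product q⊗(0,ω) = (0.9149591, 0.2514414, -1.0987549, -0.8673904)
q + ½dt·q⊗(0,ω), renormalized = (-0.2821, -0.6718, -0.6289, 0.2714)

p' = (0.9140, 1.6920, 2.5080)
q' = (-0.2821, -0.6718, -0.6289, 0.2714)
v' = (0.7320, -0.4024, 0.4032)
ω' = (-0.3249, 1.4178, -0.8986)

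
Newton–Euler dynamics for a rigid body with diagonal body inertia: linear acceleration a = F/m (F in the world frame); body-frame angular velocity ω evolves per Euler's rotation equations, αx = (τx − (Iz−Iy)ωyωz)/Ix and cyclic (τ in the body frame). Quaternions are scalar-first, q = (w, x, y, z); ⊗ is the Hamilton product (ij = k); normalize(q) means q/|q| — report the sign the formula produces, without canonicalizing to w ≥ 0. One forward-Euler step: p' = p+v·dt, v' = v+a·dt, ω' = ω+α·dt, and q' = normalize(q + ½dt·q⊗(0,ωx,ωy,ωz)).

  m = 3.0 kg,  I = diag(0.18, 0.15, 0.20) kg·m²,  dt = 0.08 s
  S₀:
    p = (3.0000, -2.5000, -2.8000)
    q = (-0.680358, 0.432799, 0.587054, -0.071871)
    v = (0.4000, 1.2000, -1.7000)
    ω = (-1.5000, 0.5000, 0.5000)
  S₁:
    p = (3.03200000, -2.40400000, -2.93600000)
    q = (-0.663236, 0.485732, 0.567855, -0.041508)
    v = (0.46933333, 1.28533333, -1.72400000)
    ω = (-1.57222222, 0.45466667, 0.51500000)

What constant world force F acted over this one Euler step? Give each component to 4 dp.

F = (2.6000, 3.2000, -0.9000)

v₁ − v₀ = (0.06933333, 0.08533333, -0.02400000)
m·(v₁−v₀)/dt = (2.6000, 3.2000, -0.9000)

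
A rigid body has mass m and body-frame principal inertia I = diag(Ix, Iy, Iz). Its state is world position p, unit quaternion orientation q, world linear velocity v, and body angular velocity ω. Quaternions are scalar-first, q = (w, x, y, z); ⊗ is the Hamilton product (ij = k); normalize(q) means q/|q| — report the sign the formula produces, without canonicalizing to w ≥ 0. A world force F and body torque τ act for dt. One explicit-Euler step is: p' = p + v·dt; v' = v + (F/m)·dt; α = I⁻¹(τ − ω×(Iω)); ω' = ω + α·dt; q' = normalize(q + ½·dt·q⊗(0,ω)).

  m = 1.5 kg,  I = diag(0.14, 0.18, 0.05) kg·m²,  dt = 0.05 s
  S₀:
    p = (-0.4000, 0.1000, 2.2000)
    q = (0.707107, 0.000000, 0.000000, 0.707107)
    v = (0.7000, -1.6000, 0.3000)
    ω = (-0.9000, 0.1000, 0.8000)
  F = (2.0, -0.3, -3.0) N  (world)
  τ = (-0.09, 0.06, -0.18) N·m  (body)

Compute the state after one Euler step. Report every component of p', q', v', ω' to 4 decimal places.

p' = p + v·dt = (-0.3650, 0.0200, 2.2150)
new velocity v' = (0.7667, -1.6100, 0.2000)
gyro term ω×Iω = (-0.0104, -0.0648, -0.0036)
α = I⁻¹(τ − ω×Iω) = (-0.5686, 0.6933, -3.5280)
new body rate ω' = (-0.9284, 0.1347, 0.6236)
q⊗(0,ω) = (-0.5656856, -0.7071070, -0.5656856, 0.5656856)
updated quaternion q' = (0.6926, -0.0177, -0.0141, 0.7209)

p' = (-0.3650, 0.0200, 2.2150)
q' = (0.6926, -0.0177, -0.0141, 0.7209)
v' = (0.7667, -1.6100, 0.2000)
ω' = (-0.9284, 0.1347, 0.6236)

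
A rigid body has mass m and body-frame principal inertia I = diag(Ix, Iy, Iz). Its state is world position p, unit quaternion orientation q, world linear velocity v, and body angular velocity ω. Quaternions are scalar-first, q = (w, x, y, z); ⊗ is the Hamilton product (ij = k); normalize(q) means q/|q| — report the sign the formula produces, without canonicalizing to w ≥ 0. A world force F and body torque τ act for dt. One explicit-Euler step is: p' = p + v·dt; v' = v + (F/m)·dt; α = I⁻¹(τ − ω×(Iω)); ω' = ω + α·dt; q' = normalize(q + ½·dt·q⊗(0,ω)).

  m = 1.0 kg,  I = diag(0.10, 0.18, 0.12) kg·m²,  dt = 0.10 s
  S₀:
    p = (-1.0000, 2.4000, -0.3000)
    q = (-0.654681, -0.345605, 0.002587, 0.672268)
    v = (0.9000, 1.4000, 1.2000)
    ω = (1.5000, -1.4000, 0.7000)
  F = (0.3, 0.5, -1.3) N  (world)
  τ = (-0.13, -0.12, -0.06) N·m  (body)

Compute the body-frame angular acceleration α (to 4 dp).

precession coupling ω×(Iω) = (0.0588, -0.0210, -0.1680)
angular accel α = (-1.8880, -0.5500, 0.9000)

α = (-1.8880, -0.5500, 0.9000)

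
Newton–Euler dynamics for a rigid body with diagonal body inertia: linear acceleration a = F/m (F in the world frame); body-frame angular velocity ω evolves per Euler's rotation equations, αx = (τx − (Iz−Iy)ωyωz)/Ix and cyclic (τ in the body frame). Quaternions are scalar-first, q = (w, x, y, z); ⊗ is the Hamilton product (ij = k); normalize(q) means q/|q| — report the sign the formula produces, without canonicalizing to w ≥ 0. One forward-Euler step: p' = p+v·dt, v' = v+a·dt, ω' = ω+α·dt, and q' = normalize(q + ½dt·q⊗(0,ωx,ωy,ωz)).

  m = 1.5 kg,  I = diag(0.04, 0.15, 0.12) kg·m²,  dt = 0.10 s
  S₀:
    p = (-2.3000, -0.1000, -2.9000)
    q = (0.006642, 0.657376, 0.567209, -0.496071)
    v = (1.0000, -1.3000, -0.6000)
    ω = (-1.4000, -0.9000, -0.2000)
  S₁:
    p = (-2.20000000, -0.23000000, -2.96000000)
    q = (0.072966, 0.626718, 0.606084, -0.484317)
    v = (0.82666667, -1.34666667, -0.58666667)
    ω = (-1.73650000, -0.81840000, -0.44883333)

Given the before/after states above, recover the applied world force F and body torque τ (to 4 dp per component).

velocity change Δv = (-0.17333333, -0.04666667, 0.01333333)
F = m·Δv/dt = (-2.6000, -0.7000, 0.2000)
Δω = ω₁−ω₀ = (-0.33650000, 0.08160000, -0.24883333)
I·α + gyro = (-0.1400, 0.1000, -0.1600)

F = (-2.6000, -0.7000, 0.2000)
τ = (-0.1400, 0.1000, -0.1600)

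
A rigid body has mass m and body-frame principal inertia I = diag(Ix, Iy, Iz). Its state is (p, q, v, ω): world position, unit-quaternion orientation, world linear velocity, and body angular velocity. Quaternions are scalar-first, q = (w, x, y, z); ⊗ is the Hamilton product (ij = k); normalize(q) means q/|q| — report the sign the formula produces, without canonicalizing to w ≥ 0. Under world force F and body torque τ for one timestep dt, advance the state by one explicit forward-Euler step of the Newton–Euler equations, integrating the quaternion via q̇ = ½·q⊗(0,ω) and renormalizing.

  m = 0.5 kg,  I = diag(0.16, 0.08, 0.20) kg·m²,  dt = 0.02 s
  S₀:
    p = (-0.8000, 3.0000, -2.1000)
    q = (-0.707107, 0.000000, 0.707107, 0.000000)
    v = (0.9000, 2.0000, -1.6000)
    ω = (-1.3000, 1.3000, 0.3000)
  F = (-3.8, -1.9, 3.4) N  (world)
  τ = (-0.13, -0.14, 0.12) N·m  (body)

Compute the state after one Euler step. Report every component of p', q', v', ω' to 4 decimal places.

a = F/m = (-7.6000, -3.8000, 6.8000)
p' = p + v·dt = (-0.7820, 3.0400, -2.1320)
v' = v + a·dt = (0.7480, 1.9240, -1.4640)
α = I⁻¹(τ − ω×Iω) = (-1.1050, -1.9450, -0.0760)
new body rate ω' = (-1.3221, 1.2611, 0.2985)
Hamilton product q⊗(0,ω) = (-0.9192391, 1.1313712, -0.9192391, 0.7071070)
q' = normalize(q + ½dt·q⊗(0,ω)) = (-0.7162, 0.0113, 0.6978, 0.0071)

p' = (-0.7820, 3.0400, -2.1320)
q' = (-0.7162, 0.0113, 0.6978, 0.0071)
v' = (0.7480, 1.9240, -1.4640)
ω' = (-1.3221, 1.2611, 0.2985)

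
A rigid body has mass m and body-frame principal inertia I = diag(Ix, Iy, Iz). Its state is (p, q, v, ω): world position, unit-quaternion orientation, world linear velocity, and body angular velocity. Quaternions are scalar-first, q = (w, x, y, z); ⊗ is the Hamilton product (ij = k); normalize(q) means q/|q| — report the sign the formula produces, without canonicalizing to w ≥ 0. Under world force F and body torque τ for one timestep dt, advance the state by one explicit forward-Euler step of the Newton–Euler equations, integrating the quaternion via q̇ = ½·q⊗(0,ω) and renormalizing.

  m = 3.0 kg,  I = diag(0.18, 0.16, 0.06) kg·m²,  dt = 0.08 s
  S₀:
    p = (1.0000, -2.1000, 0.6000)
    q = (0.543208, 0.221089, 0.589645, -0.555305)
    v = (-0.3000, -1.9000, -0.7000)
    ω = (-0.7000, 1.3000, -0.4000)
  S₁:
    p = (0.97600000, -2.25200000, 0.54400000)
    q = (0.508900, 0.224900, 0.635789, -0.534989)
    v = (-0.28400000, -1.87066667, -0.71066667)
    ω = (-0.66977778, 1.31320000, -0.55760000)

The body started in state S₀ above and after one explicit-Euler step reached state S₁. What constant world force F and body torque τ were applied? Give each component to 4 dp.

ω₁ − ω₀ = (0.03022222, 0.01320000, -0.15760000)
ω₀×(Iω₀) = (0.0520, 0.0336, 0.0182)
I·α + gyro = (0.1200, 0.0600, -0.1000)
v₁ − v₀ = (0.01600000, 0.02933333, -0.01066667)
F = m·Δv/dt = (0.6000, 1.1000, -0.4000)

F = (0.6000, 1.1000, -0.4000)
τ = (0.1200, 0.0600, -0.1000)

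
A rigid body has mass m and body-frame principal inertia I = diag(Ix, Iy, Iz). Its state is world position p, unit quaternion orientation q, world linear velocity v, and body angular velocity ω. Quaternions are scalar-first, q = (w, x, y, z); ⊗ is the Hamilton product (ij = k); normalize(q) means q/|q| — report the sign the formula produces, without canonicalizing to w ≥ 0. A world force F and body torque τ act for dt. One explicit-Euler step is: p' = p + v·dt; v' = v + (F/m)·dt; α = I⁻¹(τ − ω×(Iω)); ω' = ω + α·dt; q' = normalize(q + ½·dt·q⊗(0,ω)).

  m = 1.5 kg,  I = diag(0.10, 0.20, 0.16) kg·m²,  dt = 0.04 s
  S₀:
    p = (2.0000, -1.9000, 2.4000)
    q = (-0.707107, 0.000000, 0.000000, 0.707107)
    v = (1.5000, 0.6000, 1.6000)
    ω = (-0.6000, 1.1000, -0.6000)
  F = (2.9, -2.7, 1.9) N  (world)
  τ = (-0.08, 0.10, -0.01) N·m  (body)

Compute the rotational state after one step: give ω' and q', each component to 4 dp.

gyro term ω×Iω = (0.0264, -0.0216, -0.0660)
angular accel α = (-1.0640, 0.6080, 0.3500)
new body rate ω' = (-0.6426, 1.1243, -0.5860)
q⊗(0,ω) = (0.4242642, -0.3535535, -1.2020819, 0.4242642)
q + ½dt·q⊗(0,ω), renormalized = (-0.6984, -0.0071, -0.0240, 0.7153)

ω' = (-0.6426, 1.1243, -0.5860)
q' = (-0.6984, -0.0071, -0.0240, 0.7153)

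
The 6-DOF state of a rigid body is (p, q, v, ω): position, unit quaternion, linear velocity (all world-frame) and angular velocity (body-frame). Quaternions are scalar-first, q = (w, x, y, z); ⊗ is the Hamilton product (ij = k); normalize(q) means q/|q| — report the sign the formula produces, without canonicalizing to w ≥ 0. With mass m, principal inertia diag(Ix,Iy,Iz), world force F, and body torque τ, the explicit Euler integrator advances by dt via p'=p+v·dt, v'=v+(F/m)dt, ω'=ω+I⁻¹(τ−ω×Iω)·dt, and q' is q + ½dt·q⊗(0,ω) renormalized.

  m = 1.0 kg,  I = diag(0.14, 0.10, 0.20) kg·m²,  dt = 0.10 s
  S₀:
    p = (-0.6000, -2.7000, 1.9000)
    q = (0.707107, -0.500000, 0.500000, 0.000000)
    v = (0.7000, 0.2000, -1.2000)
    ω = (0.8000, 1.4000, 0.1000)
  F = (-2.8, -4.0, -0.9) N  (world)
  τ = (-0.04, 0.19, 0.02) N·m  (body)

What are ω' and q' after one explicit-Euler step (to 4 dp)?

ω' = (0.7614, 1.5948, 0.1324)
q' = (0.6899, -0.4677, 0.5502, -0.0513)

(τ − ω×Iω)/I = (-0.3857, 1.9480, 0.3240)
ω' = ω + α·dt = (0.7614, 1.5948, 0.1324)
q⊗(0,ω) = (-0.3000000, 0.6156856, 1.0399498, -1.0292893)
q' = normalize(q + ½dt·q⊗(0,ω)) = (0.6899, -0.4677, 0.5502, -0.0513)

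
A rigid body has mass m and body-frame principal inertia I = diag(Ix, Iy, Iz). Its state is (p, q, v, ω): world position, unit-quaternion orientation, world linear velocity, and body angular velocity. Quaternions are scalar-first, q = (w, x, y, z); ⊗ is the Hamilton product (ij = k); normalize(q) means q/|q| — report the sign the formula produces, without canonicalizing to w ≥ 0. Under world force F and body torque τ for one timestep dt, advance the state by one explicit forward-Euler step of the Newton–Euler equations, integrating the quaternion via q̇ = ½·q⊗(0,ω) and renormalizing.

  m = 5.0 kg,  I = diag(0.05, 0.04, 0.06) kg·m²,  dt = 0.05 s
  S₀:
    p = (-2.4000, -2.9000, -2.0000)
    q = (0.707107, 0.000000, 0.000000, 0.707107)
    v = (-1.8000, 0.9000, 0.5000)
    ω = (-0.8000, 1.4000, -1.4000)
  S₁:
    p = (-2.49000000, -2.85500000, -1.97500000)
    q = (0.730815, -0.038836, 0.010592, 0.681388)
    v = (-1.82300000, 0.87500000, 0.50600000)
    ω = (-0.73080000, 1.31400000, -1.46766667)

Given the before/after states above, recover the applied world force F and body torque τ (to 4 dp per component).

F = (-2.3000, -2.5000, 0.6000)
τ = (0.0300, -0.0800, -0.0700)

Δv = v₁−v₀ = (-0.02300000, -0.02500000, 0.00600000)
F = m·Δv/dt = (-2.3000, -2.5000, 0.6000)
rate change Δω = (0.06920000, -0.08600000, -0.06766667)
ω₀×(Iω₀) = (-0.0392, -0.0112, 0.0112)
applied torque τ = (0.0300, -0.0800, -0.0700)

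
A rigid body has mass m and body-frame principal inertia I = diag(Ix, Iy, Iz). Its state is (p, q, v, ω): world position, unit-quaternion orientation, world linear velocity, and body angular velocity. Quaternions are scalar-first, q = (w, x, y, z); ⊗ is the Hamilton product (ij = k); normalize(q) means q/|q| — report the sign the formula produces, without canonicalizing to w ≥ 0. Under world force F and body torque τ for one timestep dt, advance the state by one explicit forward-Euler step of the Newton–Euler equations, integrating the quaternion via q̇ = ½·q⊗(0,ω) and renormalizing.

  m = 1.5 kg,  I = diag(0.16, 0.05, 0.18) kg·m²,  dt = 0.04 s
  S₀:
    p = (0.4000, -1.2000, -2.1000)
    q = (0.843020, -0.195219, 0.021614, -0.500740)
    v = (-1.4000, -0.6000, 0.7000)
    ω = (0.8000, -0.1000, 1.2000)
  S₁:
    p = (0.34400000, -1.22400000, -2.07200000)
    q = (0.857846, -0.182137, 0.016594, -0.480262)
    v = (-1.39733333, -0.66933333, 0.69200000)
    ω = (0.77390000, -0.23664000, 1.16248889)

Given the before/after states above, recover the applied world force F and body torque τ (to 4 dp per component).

rate change Δω = (-0.02610000, -0.13664000, -0.03751111)
I·α + gyro = (-0.1200, -0.1900, -0.1600)
Δv = v₁−v₀ = (0.00266667, -0.06933333, -0.00800000)
m·(v₁−v₀)/dt = (0.1000, -2.6000, -0.3000)

F = (0.1000, -2.6000, -0.3000)
τ = (-0.1200, -0.1900, -0.1600)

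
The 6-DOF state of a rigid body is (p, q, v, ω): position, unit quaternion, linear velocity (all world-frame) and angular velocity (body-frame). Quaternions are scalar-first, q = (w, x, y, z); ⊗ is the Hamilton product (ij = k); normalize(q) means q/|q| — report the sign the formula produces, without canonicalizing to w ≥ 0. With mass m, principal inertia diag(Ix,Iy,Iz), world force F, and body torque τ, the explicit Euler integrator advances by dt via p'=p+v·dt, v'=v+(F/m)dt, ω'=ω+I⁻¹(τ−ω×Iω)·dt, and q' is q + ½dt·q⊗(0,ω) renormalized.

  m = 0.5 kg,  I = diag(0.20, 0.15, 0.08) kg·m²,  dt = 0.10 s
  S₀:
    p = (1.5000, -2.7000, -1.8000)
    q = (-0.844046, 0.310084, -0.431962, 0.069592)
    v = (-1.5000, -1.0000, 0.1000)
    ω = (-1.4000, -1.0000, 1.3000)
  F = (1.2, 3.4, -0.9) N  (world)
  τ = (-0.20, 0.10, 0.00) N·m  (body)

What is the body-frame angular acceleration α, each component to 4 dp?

precession coupling ω×(Iω) = (0.0910, -0.2184, -0.0700)
angular accel α = (-1.4550, 2.1227, 0.8750)

α = (-1.4550, 2.1227, 0.8750)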